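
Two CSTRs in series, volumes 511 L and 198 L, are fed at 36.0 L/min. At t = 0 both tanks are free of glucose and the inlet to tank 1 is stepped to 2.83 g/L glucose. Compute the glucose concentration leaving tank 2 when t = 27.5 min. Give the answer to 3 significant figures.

Each tank obeys Vᵢ dCᵢ/dt = Q(Cᵢ₋₁ − Cᵢ), so τᵢ = Vᵢ/Q.
τ₁ = 511/36.0 = 14.194 min; τ₂ = 198/36.0 = 5.5000 min.
Tank 1: C₁ = C_in(1 − e^(−t/τ₁)). Tank 2 (τ₁ ≠ τ₂): C₂ = C_in[1 − (τ₁ e^(−t/τ₁) − τ₂ e^(−t/τ₂))/(τ₁ − τ₂)].
At t = 27.5: e^(−t/τ₁) = 0.14408, e^(−t/τ₂) = 0.0067379.
C₂ = 2.83·[1 − (14.194·0.14408 − 5.5000·0.0067379)/(8.6944)] = 2.83·0.76904 = 2.1764 g/L.

2.18 g/L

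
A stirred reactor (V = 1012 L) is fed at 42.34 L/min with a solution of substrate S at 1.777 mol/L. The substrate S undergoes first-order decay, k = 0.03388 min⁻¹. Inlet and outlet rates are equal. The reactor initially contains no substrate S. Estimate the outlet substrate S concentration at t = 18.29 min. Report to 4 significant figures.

0.7361 mol/L

Species balance: V dC/dt = Q C_in − Q C − k V C.
dC/dt = (Q/V) C_in − (Q/V + k) C; effective rate a = Q/V + k = 0.0418379 + 0.03388 = 0.0757179 min⁻¹.
C_ss = Q C_in/(Q + kV) = 0.981881 mol/L; C(t) = C_ss + (C₀ − C_ss) e^(−a t).
C(18.29) = 0.981881 + (-0.981881)·e^(−0.0757179·18.29) = 0.981881 + (-0.981881)·0.250354 = 0.736064 mol/L.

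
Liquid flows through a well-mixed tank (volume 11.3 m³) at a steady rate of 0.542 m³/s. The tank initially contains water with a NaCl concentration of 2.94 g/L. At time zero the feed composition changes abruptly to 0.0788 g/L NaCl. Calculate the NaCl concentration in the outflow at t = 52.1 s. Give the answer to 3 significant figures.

Species balance on the tank: V dC/dt = Q(C_in − C).
Time constant τ = V/Q = 11.3/0.542 = 20.849 s.
C approaches C_in exponentially: C(t) = C_in + (C₀ − C_in) e^(−t/τ).
C(52.1) = 0.0788 + (2.94 − 0.0788)·e^(−52.1/20.849) = 0.0788 + (2.8612)·0.082171 = 0.31391 g/L.

0.314 g/L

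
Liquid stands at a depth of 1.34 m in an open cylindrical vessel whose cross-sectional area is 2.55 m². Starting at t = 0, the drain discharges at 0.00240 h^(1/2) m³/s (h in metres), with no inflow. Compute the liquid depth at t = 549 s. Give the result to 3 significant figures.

0.809 m

Volume balance on the tank: A dh/dt = −0.00240 √h.
∫ h^(−1/2) dh = −(0.00240/A) ∫ dt, giving 2√h = 2√h₀ − (0.00240/A) t.
√h = √1.34 − 0.00240·549/(2·2.55) = 1.1576 − 0.25835 = 0.89923.
h = 0.89923² = 0.80862 m.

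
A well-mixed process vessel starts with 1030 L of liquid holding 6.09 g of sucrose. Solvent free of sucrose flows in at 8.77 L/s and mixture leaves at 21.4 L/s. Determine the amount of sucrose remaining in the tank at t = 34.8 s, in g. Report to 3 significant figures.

Total volume: dV/dt = Q_in − Q_out = -12.630 L/s, so V(t) = 1030 − 12.630 t and V(34.8) = 590.48 L.
Solute balance: dm/dt = 0 − Q_out C = −Q_out m/V(t).
Separate: dm/m = −Q_out dt/V(t) ⇒ ln(m/m₀) = −(Q_out/(Q_in−Q_out)) ln(V/V₀).
m = m₀ (V₀/V)^(Q_out/(Q_in−Q_out)) = 6.09 × (1030/590.48)^(-1.6944) = 2.3724 g.

2.37 g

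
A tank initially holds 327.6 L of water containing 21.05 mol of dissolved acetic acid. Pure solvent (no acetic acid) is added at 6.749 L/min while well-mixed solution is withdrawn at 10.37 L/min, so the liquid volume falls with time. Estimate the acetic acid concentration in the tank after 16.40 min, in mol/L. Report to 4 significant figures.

Let m(t) be the amount of acetic acid. Volume: V(t) = V₀ + (Q_in − Q_out) t = 327.6 − 3.62100 t; V(16.40) = 268.216 L.
Species balance (pure solvent in): dm/dt = −Q_out · m/V(t).
Separate: dm/m = −Q_out dt/V(t) ⇒ ln(m/m₀) = −(Q_out/(Q_in−Q_out)) ln(V/V₀).
m = m₀ (V₀/V)^(Q_out/(Q_in−Q_out)) = 21.05 × (327.6/268.216)^(-2.86385) = 11.8713 mol.
C = m/V = 11.8713/268.216 = 0.0442603 mol/L.

0.04426 mol/L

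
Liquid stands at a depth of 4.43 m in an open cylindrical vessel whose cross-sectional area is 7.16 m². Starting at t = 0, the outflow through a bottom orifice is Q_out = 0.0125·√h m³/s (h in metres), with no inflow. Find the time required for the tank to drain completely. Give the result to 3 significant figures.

2410 s

Volume balance on the tank: A dh/dt = −0.0125 √h.
Separate and integrate: 2(√h − √h₀) = −(0.0125/A) t.
Set h = 0: 2√h₀ = (0.0125/A) t_empty ⇒ t_empty = 2A√h₀/0.0125.
t_empty = 2·7.16·√4.43/0.0125 = 14.320·2.1048/0.0125 = 2411.2 s.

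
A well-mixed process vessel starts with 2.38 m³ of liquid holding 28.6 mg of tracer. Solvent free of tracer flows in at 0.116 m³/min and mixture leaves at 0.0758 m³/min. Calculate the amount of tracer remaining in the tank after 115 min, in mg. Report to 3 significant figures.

Total volume: dV/dt = Q_in − Q_out = 0.040200 m³/min, so V(t) = 2.38 + 0.040200 t and V(115) = 7.0030 m³.
Species balance (pure solvent in): dm/dt = −Q_out · m/V(t).
Separate: dm/m = −Q_out dt/V(t) ⇒ ln(m/m₀) = −(Q_out/(Q_in−Q_out)) ln(V/V₀).
m = m₀ (V₀/V)^(Q_out/(Q_in−Q_out)) = 28.6 × (2.38/7.0030)^(1.8856) = 3.7375 mg.

3.74 mg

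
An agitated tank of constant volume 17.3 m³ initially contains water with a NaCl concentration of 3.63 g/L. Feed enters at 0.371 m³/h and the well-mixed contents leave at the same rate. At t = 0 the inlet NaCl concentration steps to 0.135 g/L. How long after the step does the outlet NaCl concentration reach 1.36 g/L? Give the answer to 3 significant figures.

Species balance: V dC/dt = Q(C_in − C) ⇒ τ = V/Q = 46.631 h.
C(t) = C_in + (C₀ − C_in) e^(−t/τ). Set C = 1.36 and solve for t:
e^(−t/τ) = (C − C_in)/(C₀ − C_in) = (1.36 − 0.135)/(3.63 − 0.135) = 0.35050
t = −τ ln(…) = 46.631 × 1.0484 = 48.887 h.

48.9 h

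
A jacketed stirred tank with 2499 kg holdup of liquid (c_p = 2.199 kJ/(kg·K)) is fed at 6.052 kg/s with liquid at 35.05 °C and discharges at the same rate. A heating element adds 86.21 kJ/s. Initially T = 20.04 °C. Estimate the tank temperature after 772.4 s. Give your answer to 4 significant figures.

M c_p dT/dt = ṁ c_p (T_in − T) + Q̇.
Rearrange: dT/dt = (T_ss − T)/τ with τ = M/ṁ = 412.921 s and T_ss = T_in + Q̇/(ṁ c_p) = 41.5279 °C.
This is linear first-order; T(t) = T_ss + (T₀ − T_ss) e^(−t/τ).
T(772.4) = 41.5279 + (-21.4879)·e^(−772.4/412.921) = 41.5279 + (-21.4879)·0.154035 = 38.2180 °C.

38.22 °C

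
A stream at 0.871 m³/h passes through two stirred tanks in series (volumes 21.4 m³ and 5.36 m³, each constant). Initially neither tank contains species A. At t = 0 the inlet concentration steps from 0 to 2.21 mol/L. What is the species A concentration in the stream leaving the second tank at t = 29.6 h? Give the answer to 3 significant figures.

Each tank obeys Vᵢ dCᵢ/dt = Q(Cᵢ₋₁ − Cᵢ), so τᵢ = Vᵢ/Q.
τ₁ = 21.4/0.871 = 24.569 h; τ₂ = 5.36/0.871 = 6.1538 h.
Tank 1: C₁ = C_in(1 − e^(−t/τ₁)). Tank 2 (τ₁ ≠ τ₂): C₂ = C_in[1 − (τ₁ e^(−t/τ₁) − τ₂ e^(−t/τ₂))/(τ₁ − τ₂)].
At t = 29.6: e^(−t/τ₁) = 0.29977, e^(−t/τ₂) = 0.0081479.
C₂ = 2.21·[1 − (24.569·0.29977 − 6.1538·0.0081479)/(18.416)] = 2.21·0.60278 = 1.3322 mol/L.

1.33 mol/L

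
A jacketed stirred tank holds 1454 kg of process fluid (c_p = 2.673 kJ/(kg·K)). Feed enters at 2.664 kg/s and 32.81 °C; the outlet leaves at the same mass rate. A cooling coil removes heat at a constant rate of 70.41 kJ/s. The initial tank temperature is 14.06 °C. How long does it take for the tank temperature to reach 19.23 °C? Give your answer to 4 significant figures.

M c_p dT/dt = ṁ c_p (T_in − T) − Q̇.
τ = M/ṁ = 545.796 s; T_ss = T_in − Q̇/(ṁ c_p) = 22.9222 °C.
T(t) = T_ss + (T₀ − T_ss) e^(−t/τ). Set T = 19.23:
e^(−t/τ) = (19.23 − 22.9222)/(14.06 − 22.9222) = 0.416621
t = −545.796 · ln(0.416621) = 477.887 s.

477.9 s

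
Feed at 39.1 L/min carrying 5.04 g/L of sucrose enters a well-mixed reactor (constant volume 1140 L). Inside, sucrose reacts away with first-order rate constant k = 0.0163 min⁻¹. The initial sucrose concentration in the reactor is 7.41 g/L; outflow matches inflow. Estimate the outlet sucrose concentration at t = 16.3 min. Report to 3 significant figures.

5.17 g/L

V dC/dt = Q(C_in − C) − k V C.
dC/dt = (Q/V) C_in − (Q/V + k) C; effective rate a = Q/V + k = 0.034298 + 0.0163 = 0.050598 min⁻¹.
C_ss = Q C_in/(Q + kV) = 3.4164 g/L; C(t) = C_ss + (C₀ − C_ss) e^(−a t).
C(16.3) = 3.4164 + (3.9936)·e^(−0.050598·16.3) = 3.4164 + (3.9936)·0.43834 = 5.1670 g/L.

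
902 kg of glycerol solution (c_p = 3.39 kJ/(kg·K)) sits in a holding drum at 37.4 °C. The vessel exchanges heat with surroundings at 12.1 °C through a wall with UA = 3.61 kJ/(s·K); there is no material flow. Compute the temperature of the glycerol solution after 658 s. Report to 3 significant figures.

Lumped-capacitance energy balance: M c_p dT/dt = UA(T_amb − T).
dT/dt = (T_ss − T)/τ with T_ss = T_amb = 12.100 °C, τ = M c_p/UA = 902·3.39/3.61 = 847.03 s.
Integrating: T(t) = T_ss + (T₀ − T_ss) e^(−t/τ).
T(658) = 12.100 + (25.300)·0.45986 = 23.734 °C.

23.7 °C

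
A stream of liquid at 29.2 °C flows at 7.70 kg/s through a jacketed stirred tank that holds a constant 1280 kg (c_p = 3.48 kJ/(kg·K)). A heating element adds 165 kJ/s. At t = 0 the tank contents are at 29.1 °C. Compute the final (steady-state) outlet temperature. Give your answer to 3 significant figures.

Energy balance: M c_p dT/dt = ṁ c_p (T_in − T) + 165.
At steady state dT/dt = 0 ⇒ T_ss = T_in + Q̇/(ṁ c_p) = 29.2 + 165/(7.70·3.48) = 35.358 °C.

35.4 °C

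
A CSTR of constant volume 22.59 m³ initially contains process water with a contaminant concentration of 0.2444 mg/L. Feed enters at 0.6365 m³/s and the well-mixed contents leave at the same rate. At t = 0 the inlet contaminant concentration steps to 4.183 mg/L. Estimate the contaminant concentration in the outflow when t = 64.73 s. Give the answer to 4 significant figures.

3.547 mg/L

Mass balance on the solute (V constant): V dC/dt = Q(C_in − C).
So dC/dt = (C_in − C)/τ with τ = V/Q = 22.59/0.6365 = 35.4910 s.
C approaches C_in exponentially: C(t) = C_in + (C₀ − C_in) e^(−t/τ).
C(64.73) = 4.183 + (0.2444 − 4.183)·e^(−64.73/35.4910) = 4.183 + (-3.93860)·0.161404 = 3.54729 mg/L.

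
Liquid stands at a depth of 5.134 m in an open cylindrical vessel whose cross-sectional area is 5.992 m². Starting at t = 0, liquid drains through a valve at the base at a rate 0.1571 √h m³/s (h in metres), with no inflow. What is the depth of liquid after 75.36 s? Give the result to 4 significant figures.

1.633 m

A dh/dt = −Q_out = −0.1571 √h.
∫ h^(−1/2) dh = −(0.1571/A) ∫ dt, giving 2√h = 2√h₀ − (0.1571/A) t.
√h = √5.134 − 0.1571·75.36/(2·5.992) = 2.26583 − 0.987905 = 1.27793.
h = 1.27793² = 1.63310 m.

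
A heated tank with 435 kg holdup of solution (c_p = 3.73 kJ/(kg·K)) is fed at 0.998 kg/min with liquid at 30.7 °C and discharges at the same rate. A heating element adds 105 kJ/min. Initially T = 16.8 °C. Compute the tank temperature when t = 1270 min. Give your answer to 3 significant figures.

56.6 °C

First-law balance (no shaft work): M c_p dT/dt = ṁ c_p (T_in − T) + 105.
τ = M/ṁ = 435.87 min; T_ss = T_in + Q̇/(ṁ c_p) = 30.7 + 105/(0.998·3.73) = 58.907 °C.
Integrating: T(t) = T_ss + (T₀ − T_ss) e^(−t/τ).
T(1270) = 58.907 + (-42.107)·e^(−1270/435.87) = 58.907 + (-42.107)·0.054274 = 56.621 °C.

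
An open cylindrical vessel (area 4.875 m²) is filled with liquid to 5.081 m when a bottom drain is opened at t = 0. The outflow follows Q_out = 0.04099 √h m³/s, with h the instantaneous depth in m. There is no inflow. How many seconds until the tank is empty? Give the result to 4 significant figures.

536.2 s

With no inflow, A dh/dt = −0.04099 √h.
∫ h^(−1/2) dh = −(0.04099/A) ∫ dt, giving 2√h = 2√h₀ − (0.04099/A) t.
Tank is empty when √h = 0: t_empty = 2A√h₀/0.04099.
t_empty = 2·4.875·√5.081/0.04099 = 9.75000·2.25411/0.04099 = 536.168 s.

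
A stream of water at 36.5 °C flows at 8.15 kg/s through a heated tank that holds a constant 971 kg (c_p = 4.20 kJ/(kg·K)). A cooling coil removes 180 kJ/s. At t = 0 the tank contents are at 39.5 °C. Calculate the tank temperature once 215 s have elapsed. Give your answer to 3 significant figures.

32.6 °C

M c_p dT/dt = ṁ c_p (T_in − T) − Q̇.
τ = M/ṁ = 119.14 s; T_ss = T_in − Q̇/(ṁ c_p) = 36.5 − 180/(8.15·4.20) = 31.241 °C.
This is linear first-order; T(t) = T_ss + (T₀ − T_ss) e^(−t/τ).
T(215) = 31.241 + (8.2585)·e^(−215/119.14) = 31.241 + (8.2585)·0.16454 = 32.600 °C.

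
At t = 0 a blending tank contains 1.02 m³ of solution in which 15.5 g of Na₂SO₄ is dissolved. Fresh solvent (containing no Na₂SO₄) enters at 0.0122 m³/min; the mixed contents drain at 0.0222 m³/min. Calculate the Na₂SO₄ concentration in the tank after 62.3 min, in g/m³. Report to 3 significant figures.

4.81 g/m³

Total volume: dV/dt = Q_in − Q_out = -0.010000 m³/min, so V(t) = 1.02 − 0.010000 t and V(62.3) = 0.39700 m³.
Species balance (pure solvent in): dm/dt = −Q_out · m/V(t).
Separate: dm/m = −Q_out dt/V(t) ⇒ ln(m/m₀) = −(Q_out/(Q_in−Q_out)) ln(V/V₀).
m = m₀ (V₀/V)^(Q_out/(Q_in−Q_out)) = 15.5 × (1.02/0.39700)^(-2.2200) = 1.9079 g.
C = m/V = 1.9079/0.39700 = 4.8058 g/m³.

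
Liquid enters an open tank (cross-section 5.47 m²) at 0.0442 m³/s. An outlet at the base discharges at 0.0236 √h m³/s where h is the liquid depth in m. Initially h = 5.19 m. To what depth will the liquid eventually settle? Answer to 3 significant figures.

3.51 m

A dh/dt = Q_in − 0.0236 √h. Steady state requires inflow = outflow:
Q_in = 0.0236 √h_ss ⇒ √h_ss = 0.0442/0.0236 = 1.8729.
h_ss = 1.8729² = 3.5077 m. (Since h₀ = 5.19 m > h_ss, the level will fall toward this value.)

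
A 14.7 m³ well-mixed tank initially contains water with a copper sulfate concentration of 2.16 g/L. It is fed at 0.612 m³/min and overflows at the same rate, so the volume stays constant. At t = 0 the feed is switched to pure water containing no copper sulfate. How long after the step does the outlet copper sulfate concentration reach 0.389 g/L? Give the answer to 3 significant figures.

41.2 min

Species balance: V dC/dt = Q(C_in − C) ⇒ τ = V/Q = 24.020 min.
C(t) = C_in + (C₀ − C_in) e^(−t/τ). Set C = 0.389 and solve for t:
e^(−t/τ) = (C − C_in)/(C₀ − C_in) = (0.389 − 0)/(2.16 − 0) = 0.18009
t = −τ ln(…) = 24.020 × 1.7143 = 41.176 min.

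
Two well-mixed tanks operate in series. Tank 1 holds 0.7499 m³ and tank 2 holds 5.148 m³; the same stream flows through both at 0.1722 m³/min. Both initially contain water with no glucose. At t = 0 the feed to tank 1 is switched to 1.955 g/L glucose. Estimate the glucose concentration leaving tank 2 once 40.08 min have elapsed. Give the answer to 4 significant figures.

Time constants: τᵢ = Vᵢ/Q for each well-mixed tank.
τ₁ = 0.7499/0.1722 = 4.35482 min; τ₂ = 5.148/0.1722 = 29.8955 min.
Tank 1: C₁ = C_in(1 − e^(−t/τ₁)). Tank 2 (τ₁ ≠ τ₂): C₂ = C_in[1 − (τ₁ e^(−t/τ₁) − τ₂ e^(−t/τ₂))/(τ₁ − τ₂)].
At t = 40.08: e^(−t/τ₁) = 0.000100677, e^(−t/τ₂) = 0.261670.
C₂ = 1.955·[1 − (4.35482·0.000100677 − 29.8955·0.261670)/(-25.5407)] = 1.955·0.693731 = 1.35624 g/L.

1.356 g/L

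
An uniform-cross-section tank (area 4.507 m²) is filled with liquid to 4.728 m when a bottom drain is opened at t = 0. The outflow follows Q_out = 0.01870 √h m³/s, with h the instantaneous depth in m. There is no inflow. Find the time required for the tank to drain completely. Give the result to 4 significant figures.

1048 s

With no inflow, A dh/dt = −0.01870 √h.
∫ h^(−1/2) dh = −(0.01870/A) ∫ dt, giving 2√h = 2√h₀ − (0.01870/A) t.
Tank is empty when √h = 0: t_empty = 2A√h₀/0.01870.
t_empty = 2·4.507·√4.728/0.01870 = 9.01400·2.17440/0.01870 = 1048.13 s.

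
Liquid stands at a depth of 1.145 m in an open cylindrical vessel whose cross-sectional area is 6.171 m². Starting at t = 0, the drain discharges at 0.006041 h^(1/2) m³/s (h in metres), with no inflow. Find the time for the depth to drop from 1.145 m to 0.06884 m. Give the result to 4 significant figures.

With no inflow, A dh/dt = −0.006041 √h.
∫ h^(−1/2) dh = −(0.006041/A) ∫ dt, giving 2√h = 2√h₀ − (0.006041/A) t.
t = 2A(√h₀ − √h)/0.006041 = 2·6.171·(√1.145 − √0.06884)/0.006041
  = 12.3420 × (1.07005 − 0.262374) / 0.006041 = 1650.11 s.

1650 s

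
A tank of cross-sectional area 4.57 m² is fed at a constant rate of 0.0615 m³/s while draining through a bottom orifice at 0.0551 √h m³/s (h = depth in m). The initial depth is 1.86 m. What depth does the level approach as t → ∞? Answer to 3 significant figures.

1.25 m

Level balance: A dh/dt = 0.0615 − 0.0551 √h. Setting dh/dt = 0:
Q_in = 0.0551 √h_ss ⇒ √h_ss = 0.0615/0.0551 = 1.1162.
h_ss = 1.1162² = 1.2458 m. (Since h₀ = 1.86 m > h_ss, the level will fall toward this value.)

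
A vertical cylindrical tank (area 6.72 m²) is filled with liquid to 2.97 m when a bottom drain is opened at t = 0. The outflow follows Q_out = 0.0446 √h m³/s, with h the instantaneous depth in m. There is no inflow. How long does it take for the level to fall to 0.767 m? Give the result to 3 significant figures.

Mass balance (ρ constant): A dh/dt = −0.0446 √h.
Separate and integrate: 2(√h − √h₀) = −(0.0446/A) t.
t = 2A(√h₀ − √h)/0.0446 = 2·6.72·(√2.97 − √0.767)/0.0446
  = 13.440 × (1.7234 − 0.87579) / 0.0446 = 255.42 s.

255 s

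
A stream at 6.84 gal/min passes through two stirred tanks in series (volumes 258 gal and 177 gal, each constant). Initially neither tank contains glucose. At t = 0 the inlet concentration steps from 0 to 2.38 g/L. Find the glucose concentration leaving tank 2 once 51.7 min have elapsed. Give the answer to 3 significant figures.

1.16 g/L

Each tank obeys Vᵢ dCᵢ/dt = Q(Cᵢ₋₁ − Cᵢ), so τᵢ = Vᵢ/Q.
τ₁ = 258/6.84 = 37.719 min; τ₂ = 177/6.84 = 25.877 min.
Tank 1: C₁ = C_in(1 − e^(−t/τ₁)). Tank 2 (τ₁ ≠ τ₂): C₂ = C_in[1 − (τ₁ e^(−t/τ₁) − τ₂ e^(−t/τ₂))/(τ₁ − τ₂)].
At t = 51.7: e^(−t/τ₁) = 0.25394, e^(−t/τ₂) = 0.13562.
C₂ = 2.38·[1 − (37.719·0.25394 − 25.877·0.13562)/(11.842)] = 2.38·0.48750 = 1.1603 g/L.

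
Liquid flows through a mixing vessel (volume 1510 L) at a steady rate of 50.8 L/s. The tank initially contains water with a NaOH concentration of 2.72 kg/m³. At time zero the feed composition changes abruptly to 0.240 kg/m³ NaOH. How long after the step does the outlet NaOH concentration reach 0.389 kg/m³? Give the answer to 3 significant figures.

Species balance on the tank: V dC/dt = Q(C_in − C), so τ = V/Q = 29.724 s.
C(t) = C_in + (C₀ − C_in) e^(−t/τ). Set C = 0.389 and solve for t:
e^(−t/τ) = (C − C_in)/(C₀ − C_in) = (0.389 − 0.240)/(2.72 − 0.240) = 0.060081
t = −τ ln(…) = 29.724 × 2.8121 = 83.587 s.

83.6 s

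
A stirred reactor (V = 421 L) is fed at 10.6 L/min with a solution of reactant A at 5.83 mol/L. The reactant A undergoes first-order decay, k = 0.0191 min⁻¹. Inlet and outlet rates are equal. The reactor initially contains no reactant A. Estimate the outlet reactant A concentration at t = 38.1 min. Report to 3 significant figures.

2.70 mol/L

Species balance: V dC/dt = Q C_in − Q C − k V C.
dC/dt = (Q/V) C_in − (Q/V + k) C; effective rate a = Q/V + k = 0.025178 + 0.0191 = 0.044278 min⁻¹.
C_ss = Q C_in/(Q + kV) = 3.3151 mol/L; C(t) = C_ss + (C₀ − C_ss) e^(−a t).
C(38.1) = 3.3151 + (-3.3151)·e^(−0.044278·38.1) = 3.3151 + (-3.3151)·0.18507 = 2.7016 mol/L.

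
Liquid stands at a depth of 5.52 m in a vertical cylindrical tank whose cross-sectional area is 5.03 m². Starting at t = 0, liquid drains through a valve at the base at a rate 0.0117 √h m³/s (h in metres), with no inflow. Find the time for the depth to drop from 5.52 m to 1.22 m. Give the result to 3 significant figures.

With no inflow, A dh/dt = −0.0117 √h.
This is separable: 2 d(√h)/dt = −0.0117/A, so √h = √h₀ − (0.0117/(2A)) t.
t = 2A(√h₀ − √h)/0.0117 = 2·5.03·(√5.52 − √1.22)/0.0117
  = 10.060 × (2.3495 − 1.1045) / 0.0117 = 1070.4 s.

1070 s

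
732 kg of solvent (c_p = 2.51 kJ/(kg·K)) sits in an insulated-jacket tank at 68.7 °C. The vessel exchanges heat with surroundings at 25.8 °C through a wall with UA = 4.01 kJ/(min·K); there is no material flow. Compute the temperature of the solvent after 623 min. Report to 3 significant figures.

Lumped-capacitance energy balance: M c_p dT/dt = UA(T_amb − T).
dT/dt = (T_ss − T)/τ with T_ss = T_amb = 25.800 °C, τ = M c_p/UA = 732·2.51/4.01 = 458.18 min.
T approaches T_ss exponentially: T(t) = T_ss + (T₀ − T_ss) e^(−t/τ).
T(623) = 25.800 + (42.900)·0.25673 = 36.814 °C.

36.8 °C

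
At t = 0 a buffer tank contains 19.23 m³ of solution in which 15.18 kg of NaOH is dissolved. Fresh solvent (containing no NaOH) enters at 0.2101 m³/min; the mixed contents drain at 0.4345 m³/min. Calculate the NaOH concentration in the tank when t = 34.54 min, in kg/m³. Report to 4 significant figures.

Let m(t) be the amount of NaOH. Volume: V(t) = V₀ + (Q_in − Q_out) t = 19.23 − 0.224400 t; V(34.54) = 11.4792 m³.
No NaOH enters, so dm/dt = −Q_out · (m/V).
dm/m = −Q_out dt/(V₀ − 0.224400 t); integrating gives ln(m/m₀) = −(Q_out/(Q_in−Q_out)) ln(V/V₀).
m = m₀ (V₀/V)^(Q_out/(Q_in−Q_out)) = 15.18 × (19.23/11.4792)^(-1.93627) = 5.59007 kg.
C = m/V = 5.59007/11.4792 = 0.486973 kg/m³.

0.4870 kg/m³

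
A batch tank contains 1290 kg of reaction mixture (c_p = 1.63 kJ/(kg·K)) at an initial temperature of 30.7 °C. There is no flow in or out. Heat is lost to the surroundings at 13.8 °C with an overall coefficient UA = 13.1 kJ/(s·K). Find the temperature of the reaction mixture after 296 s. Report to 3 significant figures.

16.5 °C

Lumped-capacitance energy balance: M c_p dT/dt = UA(T_amb − T).
dT/dt = (T_ss − T)/τ with T_ss = T_amb = 13.800 °C, τ = M c_p/UA = 1290·1.63/13.1 = 160.51 s.
T approaches T_ss exponentially: T(t) = T_ss + (T₀ − T_ss) e^(−t/τ).
T(296) = 13.800 + (16.900)·0.15817 = 16.473 °C.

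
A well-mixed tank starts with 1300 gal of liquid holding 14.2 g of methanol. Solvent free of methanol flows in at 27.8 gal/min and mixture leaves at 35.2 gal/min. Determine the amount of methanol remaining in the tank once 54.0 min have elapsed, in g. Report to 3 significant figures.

2.47 g

Total volume: dV/dt = Q_in − Q_out = -7.4000 gal/min, so V(t) = 1300 − 7.4000 t and V(54.0) = 900.40 gal.
Solute balance: dm/dt = 0 − Q_out C = −Q_out m/V(t).
dm/m = −Q_out dt/(V₀ − 7.4000 t); integrating gives ln(m/m₀) = −(Q_out/(Q_in−Q_out)) ln(V/V₀).
m = m₀ (V₀/V)^(Q_out/(Q_in−Q_out)) = 14.2 × (1300/900.40)^(-4.7568) = 2.4748 g.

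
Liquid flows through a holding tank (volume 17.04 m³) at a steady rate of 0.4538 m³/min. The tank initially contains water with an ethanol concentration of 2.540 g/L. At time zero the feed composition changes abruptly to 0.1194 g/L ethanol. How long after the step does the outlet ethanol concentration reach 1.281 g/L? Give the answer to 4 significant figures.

Accumulation = in − out for the solute gives V dC/dt = Q(C_in − C), so τ = V/Q = 37.5496 min.
C(t) = C_in + (C₀ − C_in) e^(−t/τ). Set C = 1.281 and solve for t:
e^(−t/τ) = (C − C_in)/(C₀ − C_in) = (1.281 − 0.1194)/(2.540 − 0.1194) = 0.479881
t = −τ ln(…) = 37.5496 × 0.734217 = 27.5695 min.

27.57 min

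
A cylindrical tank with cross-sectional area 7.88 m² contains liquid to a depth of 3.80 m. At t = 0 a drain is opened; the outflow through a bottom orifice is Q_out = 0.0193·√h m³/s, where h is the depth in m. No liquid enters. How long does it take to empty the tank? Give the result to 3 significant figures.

A dh/dt = −Q_out = −0.0193 √h.
Separate and integrate: 2(√h − √h₀) = −(0.0193/A) t.
Set h = 0: 2√h₀ = (0.0193/A) t_empty ⇒ t_empty = 2A√h₀/0.0193.
t_empty = 2·7.88·√3.80/0.0193 = 15.760·1.9494/0.0193 = 1591.8 s.

1590 s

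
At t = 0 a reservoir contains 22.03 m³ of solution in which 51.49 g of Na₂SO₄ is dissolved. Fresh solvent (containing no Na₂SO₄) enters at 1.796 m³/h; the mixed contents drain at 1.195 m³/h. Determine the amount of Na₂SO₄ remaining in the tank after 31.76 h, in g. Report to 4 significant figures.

14.89 g

Let m(t) be the amount of Na₂SO₄. Volume: V(t) = V₀ + (Q_in − Q_out) t = 22.03 + 0.601000 t; V(31.76) = 41.1178 m³.
Solute balance: dm/dt = 0 − Q_out C = −Q_out m/V(t).
dm/m = −Q_out dt/(V₀ + 0.601000 t); integrating gives ln(m/m₀) = −(Q_out/(Q_in−Q_out)) ln(V/V₀).
m = m₀ (V₀/V)^(Q_out/(Q_in−Q_out)) = 51.49 × (22.03/41.1178)^(1.98835) = 14.8885 g.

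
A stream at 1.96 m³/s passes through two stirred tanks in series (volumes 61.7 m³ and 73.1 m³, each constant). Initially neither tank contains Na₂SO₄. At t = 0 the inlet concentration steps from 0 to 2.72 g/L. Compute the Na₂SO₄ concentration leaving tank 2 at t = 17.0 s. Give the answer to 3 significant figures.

Species balance on tank i: dCᵢ/dt = (Cᵢ₋₁ − Cᵢ)/τᵢ with τᵢ = Vᵢ/Q.
τ₁ = 61.7/1.96 = 31.480 s; τ₂ = 73.1/1.96 = 37.296 s.
Solving the cascade with C₁(0)=C₂(0)=0 gives C₂(t) = C_in[1 − (τ₁ e^(−t/τ₁) − τ₂ e^(−t/τ₂))/(τ₁ − τ₂)].
At t = 17.0: e^(−t/τ₁) = 0.58273, e^(−t/τ₂) = 0.63393.
C₂ = 2.72·[1 − (31.480·0.58273 − 37.296·0.63393)/(-5.8163)] = 2.72·0.088946 = 0.24193 g/L.

0.242 g/L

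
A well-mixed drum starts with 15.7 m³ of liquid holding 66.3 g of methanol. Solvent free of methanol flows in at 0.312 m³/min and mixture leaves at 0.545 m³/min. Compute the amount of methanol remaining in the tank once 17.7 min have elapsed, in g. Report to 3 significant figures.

Total volume: dV/dt = Q_in − Q_out = -0.23300 m³/min, so V(t) = 15.7 − 0.23300 t and V(17.7) = 11.576 m³.
Solute balance: dm/dt = 0 − Q_out C = −Q_out m/V(t).
Separate: dm/m = −Q_out dt/V(t) ⇒ ln(m/m₀) = −(Q_out/(Q_in−Q_out)) ln(V/V₀).
m = m₀ (V₀/V)^(Q_out/(Q_in−Q_out)) = 66.3 × (15.7/11.576)^(-2.3391) = 32.505 g.

32.5 g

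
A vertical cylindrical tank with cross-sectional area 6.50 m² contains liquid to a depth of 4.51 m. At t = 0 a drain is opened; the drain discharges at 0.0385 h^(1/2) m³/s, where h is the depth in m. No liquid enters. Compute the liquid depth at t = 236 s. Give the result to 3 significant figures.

2.03 m

With no inflow, A dh/dt = −0.0385 √h.
∫ h^(−1/2) dh = −(0.0385/A) ∫ dt, giving 2√h = 2√h₀ − (0.0385/A) t.
√h = √4.51 − 0.0385·236/(2·6.50) = 2.1237 − 0.69892 = 1.4248.
h = 1.4248² = 2.0299 m.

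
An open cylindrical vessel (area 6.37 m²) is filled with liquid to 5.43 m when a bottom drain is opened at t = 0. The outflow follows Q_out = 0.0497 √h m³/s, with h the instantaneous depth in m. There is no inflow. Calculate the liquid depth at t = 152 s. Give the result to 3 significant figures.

3.02 m

A dh/dt = −Q_out = −0.0497 √h.
This is separable: 2 d(√h)/dt = −0.0497/A, so √h = √h₀ − (0.0497/(2A)) t.
√h = √5.43 − 0.0497·152/(2·6.37) = 2.3302 − 0.59297 = 1.7373.
h = 1.7373² = 3.0181 m.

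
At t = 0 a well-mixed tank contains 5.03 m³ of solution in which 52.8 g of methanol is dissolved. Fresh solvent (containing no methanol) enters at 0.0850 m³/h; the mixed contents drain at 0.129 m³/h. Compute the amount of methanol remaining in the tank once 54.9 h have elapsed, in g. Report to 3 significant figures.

7.75 g

Total volume: dV/dt = Q_in − Q_out = -0.044000 m³/h, so V(t) = 5.03 − 0.044000 t and V(54.9) = 2.6144 m³.
Species balance (pure solvent in): dm/dt = −Q_out · m/V(t).
Separate: dm/m = −Q_out dt/V(t) ⇒ ln(m/m₀) = −(Q_out/(Q_in−Q_out)) ln(V/V₀).
m = m₀ (V₀/V)^(Q_out/(Q_in−Q_out)) = 52.8 × (5.03/2.6144)^(-2.9318) = 7.7522 g.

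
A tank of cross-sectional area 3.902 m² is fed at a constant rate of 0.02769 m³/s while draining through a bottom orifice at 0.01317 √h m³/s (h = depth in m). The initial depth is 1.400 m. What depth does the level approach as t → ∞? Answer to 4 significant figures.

A dh/dt = Q_in − 0.01317 √h. Steady state requires inflow = outflow:
Q_in = 0.01317 √h_ss ⇒ √h_ss = 0.02769/0.01317 = 2.10251.
h_ss = 2.10251² = 4.42053 m. (Since h₀ = 1.400 m < h_ss, the level will rise toward this value.)

4.421 m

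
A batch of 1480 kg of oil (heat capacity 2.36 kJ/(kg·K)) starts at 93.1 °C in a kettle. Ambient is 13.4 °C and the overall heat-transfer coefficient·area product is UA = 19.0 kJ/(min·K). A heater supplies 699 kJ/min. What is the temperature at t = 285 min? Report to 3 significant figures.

59.3 °C

M c_p dT/dt = −UA(T − T_amb) + Q̇.
dT/dt = (T_ss − T)/τ with T_ss = T_amb + Q̇/UA = 13.4 + 699/19.0 = 50.189 °C, τ = M c_p/UA = 1480·2.36/19.0 = 183.83 min.
Solution: T(t) = T_ss + (T₀ − T_ss) e^(−t/τ).
T(285) = 50.189 + (42.911)·0.21218 = 59.294 °C.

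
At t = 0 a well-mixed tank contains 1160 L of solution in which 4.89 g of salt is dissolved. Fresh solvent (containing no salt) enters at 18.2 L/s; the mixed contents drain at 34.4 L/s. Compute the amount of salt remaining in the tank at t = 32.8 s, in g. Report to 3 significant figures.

Total volume: dV/dt = Q_in − Q_out = -16.200 L/s, so V(t) = 1160 − 16.200 t and V(32.8) = 628.64 L.
Solute balance: dm/dt = 0 − Q_out C = −Q_out m/V(t).
dm/m = −Q_out dt/(V₀ − 16.200 t); integrating gives ln(m/m₀) = −(Q_out/(Q_in−Q_out)) ln(V/V₀).
m = m₀ (V₀/V)^(Q_out/(Q_in−Q_out)) = 4.89 × (1160/628.64)^(-2.1235) = 1.3315 g.

1.33 g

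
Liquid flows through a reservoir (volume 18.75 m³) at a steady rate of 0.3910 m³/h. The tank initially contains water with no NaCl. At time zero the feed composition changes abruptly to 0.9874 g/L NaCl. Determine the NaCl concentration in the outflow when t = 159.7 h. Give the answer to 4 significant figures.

Unsteady species balance (constant V, well mixed): V dC/dt = Q(C_in − C).
Time constant τ = V/Q = 18.75/0.3910 = 47.9540 h.
C approaches C_in exponentially: C(t) = C_in + (C₀ − C_in) e^(−t/τ).
C(159.7) = 0.9874 + (0 − 0.9874)·e^(−159.7/47.9540) = 0.9874 + (-0.987400)·0.0357832 = 0.952068 g/L.

0.9521 g/L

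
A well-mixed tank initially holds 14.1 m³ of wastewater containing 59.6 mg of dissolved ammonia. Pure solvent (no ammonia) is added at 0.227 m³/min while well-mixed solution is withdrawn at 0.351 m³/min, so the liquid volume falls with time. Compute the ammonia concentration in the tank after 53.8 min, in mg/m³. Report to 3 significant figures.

1.31 mg/m³

Let m(t) be the amount of ammonia. Volume: V(t) = V₀ + (Q_in − Q_out) t = 14.1 − 0.12400 t; V(53.8) = 7.4288 m³.
Species balance (pure solvent in): dm/dt = −Q_out · m/V(t).
Separate: dm/m = −Q_out dt/V(t) ⇒ ln(m/m₀) = −(Q_out/(Q_in−Q_out)) ln(V/V₀).
m = m₀ (V₀/V)^(Q_out/(Q_in−Q_out)) = 59.6 × (14.1/7.4288)^(-2.8306) = 9.7158 mg.
C = m/V = 9.7158/7.4288 = 1.3078 mg/m³.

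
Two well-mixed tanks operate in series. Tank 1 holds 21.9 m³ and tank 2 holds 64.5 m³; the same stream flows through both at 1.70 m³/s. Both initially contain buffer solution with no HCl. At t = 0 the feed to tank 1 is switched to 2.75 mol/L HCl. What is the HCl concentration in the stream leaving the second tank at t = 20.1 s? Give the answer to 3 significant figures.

Species balance on tank i: dCᵢ/dt = (Cᵢ₋₁ − Cᵢ)/τᵢ with τᵢ = Vᵢ/Q.
τ₁ = 21.9/1.70 = 12.882 s; τ₂ = 64.5/1.70 = 37.941 s.
Solving the cascade with C₁(0)=C₂(0)=0 gives C₂(t) = C_in[1 − (τ₁ e^(−t/τ₁) − τ₂ e^(−t/τ₂))/(τ₁ − τ₂)].
At t = 20.1: e^(−t/τ₁) = 0.21008, e^(−t/τ₂) = 0.58874.
C₂ = 2.75·[1 − (12.882·0.21008 − 37.941·0.58874)/(-25.059)] = 2.75·0.21659 = 0.59563 mol/L.

0.596 mol/L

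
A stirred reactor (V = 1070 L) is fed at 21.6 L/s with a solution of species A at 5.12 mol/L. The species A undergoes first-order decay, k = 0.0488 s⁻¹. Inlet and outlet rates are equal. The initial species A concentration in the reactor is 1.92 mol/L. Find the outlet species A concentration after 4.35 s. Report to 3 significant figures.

1.81 mol/L

V dC/dt = Q(C_in − C) − k V C.
dC/dt = (Q/V) C_in − (Q/V + k) C; effective rate a = Q/V + k = 0.020187 + 0.0488 = 0.068987 s⁻¹.
C_ss = Q C_in/(Q + kV) = 1.4982 mol/L; C(t) = C_ss + (C₀ − C_ss) e^(−a t).
C(4.35) = 1.4982 + (0.42179)·e^(−0.068987·4.35) = 1.4982 + (0.42179)·0.74075 = 1.8107 mol/L.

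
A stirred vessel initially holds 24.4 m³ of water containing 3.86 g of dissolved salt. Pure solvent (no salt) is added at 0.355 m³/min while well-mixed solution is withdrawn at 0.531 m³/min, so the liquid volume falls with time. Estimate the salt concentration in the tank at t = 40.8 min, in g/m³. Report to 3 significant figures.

Let m(t) be the amount of salt. Volume: V(t) = V₀ + (Q_in − Q_out) t = 24.4 − 0.17600 t; V(40.8) = 17.219 m³.
Solute balance: dm/dt = 0 − Q_out C = −Q_out m/V(t).
Separate: dm/m = −Q_out dt/V(t) ⇒ ln(m/m₀) = −(Q_out/(Q_in−Q_out)) ln(V/V₀).
m = m₀ (V₀/V)^(Q_out/(Q_in−Q_out)) = 3.86 × (24.4/17.219)^(-3.0170) = 1.3486 g.
C = m/V = 1.3486/17.219 = 0.078318 g/m³.

0.0783 g/m³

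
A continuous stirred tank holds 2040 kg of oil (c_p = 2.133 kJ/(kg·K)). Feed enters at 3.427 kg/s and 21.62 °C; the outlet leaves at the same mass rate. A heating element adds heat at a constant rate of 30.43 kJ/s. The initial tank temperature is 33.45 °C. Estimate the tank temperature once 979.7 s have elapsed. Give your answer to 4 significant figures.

27.26 °C

Energy balance: M c_p dT/dt = ṁ c_p (T_in − T) + 30.43.
τ = M/ṁ = 595.273 s; T_ss = T_in + Q̇/(ṁ c_p) = 21.62 + 30.43/(3.427·2.133) = 25.7829 °C.
Solution: T(t) = T_ss + (T₀ − T_ss) e^(−t/τ).
T(979.7) = 25.7829 + (7.66709)·e^(−979.7/595.273) = 25.7829 + (7.66709)·0.192858 = 27.2616 °C.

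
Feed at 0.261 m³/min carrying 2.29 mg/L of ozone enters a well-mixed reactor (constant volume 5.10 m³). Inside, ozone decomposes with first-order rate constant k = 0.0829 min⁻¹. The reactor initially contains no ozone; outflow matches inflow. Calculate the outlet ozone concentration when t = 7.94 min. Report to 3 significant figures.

V dC/dt = Q(C_in − C) − k V C.
dC/dt = (Q/V) C_in − (Q/V + k) C; effective rate a = Q/V + k = 0.051176 + 0.0829 = 0.13408 min⁻¹.
C_ss = Q C_in/(Q + kV) = 0.87408 mg/L; C(t) = C_ss + (C₀ − C_ss) e^(−a t).
C(7.94) = 0.87408 + (-0.87408)·e^(−0.13408·7.94) = 0.87408 + (-0.87408)·0.34488 = 0.57263 mg/L.

0.573 mg/L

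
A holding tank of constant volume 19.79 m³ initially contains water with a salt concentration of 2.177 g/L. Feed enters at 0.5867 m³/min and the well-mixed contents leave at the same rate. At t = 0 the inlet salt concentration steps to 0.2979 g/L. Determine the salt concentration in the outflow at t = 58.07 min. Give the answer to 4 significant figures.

Mass balance on the solute (V constant): V dC/dt = Q(C_in − C).
Rewrite as dC/dt + C/τ = C_in/τ, τ = V/Q = 33.7310 min.
C approaches C_in exponentially: C(t) = C_in + (C₀ − C_in) e^(−t/τ).
C(58.07) = 0.2979 + (2.177 − 0.2979)·e^(−58.07/33.7310) = 0.2979 + (1.87910)·0.178787 = 0.633859 g/L.

0.6339 g/L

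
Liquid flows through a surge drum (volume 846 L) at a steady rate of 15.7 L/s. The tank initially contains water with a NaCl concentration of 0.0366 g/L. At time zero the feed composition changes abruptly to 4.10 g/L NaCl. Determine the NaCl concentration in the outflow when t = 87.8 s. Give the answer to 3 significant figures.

Accumulation = in − out for the solute gives V dC/dt = Q(C_in − C).
Time constant τ = V/Q = 846/15.7 = 53.885 s.
Solution: C(t) = C_in + (C₀ − C_in) e^(−t/τ).
C(87.8) = 4.10 + (0.0366 − 4.10)·e^(−87.8/53.885) = 4.10 + (-4.0634)·0.19605 = 3.3034 g/L.

3.30 g/L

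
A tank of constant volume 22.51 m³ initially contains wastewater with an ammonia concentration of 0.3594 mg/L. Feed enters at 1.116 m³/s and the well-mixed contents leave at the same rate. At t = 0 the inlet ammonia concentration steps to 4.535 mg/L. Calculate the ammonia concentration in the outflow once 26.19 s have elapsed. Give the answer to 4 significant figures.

3.395 mg/L

Accumulation = in − out for the solute gives V dC/dt = Q(C_in − C).
Time constant τ = V/Q = 22.51/1.116 = 20.1703 s.
This is linear first-order; C(t) = C_in + (C₀ − C_in) e^(−t/τ).
C(26.19) = 4.535 + (0.3594 − 4.535)·e^(−26.19/20.1703) = 4.535 + (-4.17560)·0.272955 = 3.39525 mg/L.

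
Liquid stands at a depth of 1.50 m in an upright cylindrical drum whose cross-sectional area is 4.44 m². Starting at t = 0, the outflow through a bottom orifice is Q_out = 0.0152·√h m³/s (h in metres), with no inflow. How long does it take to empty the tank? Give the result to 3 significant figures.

A dh/dt = −Q_out = −0.0152 √h.
∫ h^(−1/2) dh = −(0.0152/A) ∫ dt, giving 2√h = 2√h₀ − (0.0152/A) t.
Set h = 0: 2√h₀ = (0.0152/A) t_empty ⇒ t_empty = 2A√h₀/0.0152.
t_empty = 2·4.44·√1.50/0.0152 = 8.8800·1.2247/0.0152 = 715.51 s.

716 s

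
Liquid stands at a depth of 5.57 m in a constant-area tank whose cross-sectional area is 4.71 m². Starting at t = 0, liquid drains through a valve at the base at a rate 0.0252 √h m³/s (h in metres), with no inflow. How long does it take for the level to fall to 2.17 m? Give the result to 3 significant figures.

332 s

A dh/dt = −Q_out = −0.0252 √h.
∫ h^(−1/2) dh = −(0.0252/A) ∫ dt, giving 2√h = 2√h₀ − (0.0252/A) t.
t = 2A(√h₀ − √h)/0.0252 = 2·4.71·(√5.57 − √2.17)/0.0252
  = 9.4200 × (2.3601 − 1.4731) / 0.0252 = 331.57 s.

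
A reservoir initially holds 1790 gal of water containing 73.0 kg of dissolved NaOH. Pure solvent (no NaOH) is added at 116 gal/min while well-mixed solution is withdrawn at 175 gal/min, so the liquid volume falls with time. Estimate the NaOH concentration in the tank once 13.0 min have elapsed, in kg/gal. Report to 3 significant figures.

Total volume: dV/dt = Q_in − Q_out = -59.000 gal/min, so V(t) = 1790 − 59.000 t and V(13.0) = 1023.0 gal.
Solute balance: dm/dt = 0 − Q_out C = −Q_out m/V(t).
dm/m = −Q_out dt/(V₀ − 59.000 t); integrating gives ln(m/m₀) = −(Q_out/(Q_in−Q_out)) ln(V/V₀).
m = m₀ (V₀/V)^(Q_out/(Q_in−Q_out)) = 73.0 × (1790/1023.0)^(-2.9661) = 13.888 kg.
C = m/V = 13.888/1023.0 = 0.013575 kg/gal.

0.0136 kg/gal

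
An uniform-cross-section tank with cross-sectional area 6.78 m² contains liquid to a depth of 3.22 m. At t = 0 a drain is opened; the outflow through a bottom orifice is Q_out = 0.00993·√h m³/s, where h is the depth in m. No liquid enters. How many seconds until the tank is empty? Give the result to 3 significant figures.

2450 s

A dh/dt = −Q_out = −0.00993 √h.
∫ h^(−1/2) dh = −(0.00993/A) ∫ dt, giving 2√h = 2√h₀ − (0.00993/A) t.
Set h = 0: 2√h₀ = (0.00993/A) t_empty ⇒ t_empty = 2A√h₀/0.00993.
t_empty = 2·6.78·√3.22/0.00993 = 13.560·1.7944/0.00993 = 2450.4 s.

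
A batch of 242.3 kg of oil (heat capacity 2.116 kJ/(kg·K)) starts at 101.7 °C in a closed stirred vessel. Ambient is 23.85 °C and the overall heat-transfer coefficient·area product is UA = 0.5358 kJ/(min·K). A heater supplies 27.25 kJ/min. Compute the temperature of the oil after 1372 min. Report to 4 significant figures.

Lumped-capacitance energy balance: M c_p dT/dt = UA(T_amb − T) + Q̇.
dT/dt = (T_ss − T)/τ with T_ss = T_amb + Q̇/UA = 23.85 + 27.25/0.5358 = 74.7085 °C, τ = M c_p/UA = 242.3·2.116/0.5358 = 956.900 min.
T approaches T_ss exponentially: T(t) = T_ss + (T₀ − T_ss) e^(−t/τ).
T(1372) = 74.7085 + (26.9915)·0.238402 = 81.1433 °C.

81.14 °C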